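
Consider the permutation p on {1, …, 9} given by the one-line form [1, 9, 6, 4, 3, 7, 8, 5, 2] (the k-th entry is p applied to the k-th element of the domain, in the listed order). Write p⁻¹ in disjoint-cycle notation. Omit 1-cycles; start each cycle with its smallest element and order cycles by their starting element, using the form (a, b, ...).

The cycle decomposition of p is (2, 9)(3, 6, 7, 8, 5).
The inverse reverses every cycle; in canonical form, p⁻¹ = (2, 9)(3, 5, 8, 7, 6).

(2, 9)(3, 5, 8, 7, 6)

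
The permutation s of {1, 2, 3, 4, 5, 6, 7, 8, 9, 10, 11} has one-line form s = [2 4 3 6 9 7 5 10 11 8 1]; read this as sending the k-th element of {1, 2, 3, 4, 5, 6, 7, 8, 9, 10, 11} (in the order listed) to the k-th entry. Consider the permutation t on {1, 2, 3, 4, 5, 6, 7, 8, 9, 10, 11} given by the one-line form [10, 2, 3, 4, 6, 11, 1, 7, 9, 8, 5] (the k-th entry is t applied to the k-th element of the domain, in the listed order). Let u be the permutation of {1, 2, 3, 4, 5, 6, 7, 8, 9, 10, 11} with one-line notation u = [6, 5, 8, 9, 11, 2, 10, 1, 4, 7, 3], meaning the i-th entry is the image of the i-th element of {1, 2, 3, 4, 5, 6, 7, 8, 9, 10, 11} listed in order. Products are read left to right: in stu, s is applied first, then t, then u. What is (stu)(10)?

10

Chase 10: s(10) = 8; t(8) = 7; u(7) = 10. Hence (stu)(10) = 10.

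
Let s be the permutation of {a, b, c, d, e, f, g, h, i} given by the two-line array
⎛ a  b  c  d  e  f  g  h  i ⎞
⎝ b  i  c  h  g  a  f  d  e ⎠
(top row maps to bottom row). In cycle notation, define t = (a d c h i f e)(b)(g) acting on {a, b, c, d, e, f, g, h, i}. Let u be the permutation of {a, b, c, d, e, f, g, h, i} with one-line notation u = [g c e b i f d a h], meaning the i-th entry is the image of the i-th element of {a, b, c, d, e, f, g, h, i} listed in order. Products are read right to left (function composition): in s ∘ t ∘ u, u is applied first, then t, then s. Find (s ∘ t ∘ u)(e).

a

Chase e: u(e) = i; t(i) = f; s(f) = a. Hence (s ∘ t ∘ u)(e) = a.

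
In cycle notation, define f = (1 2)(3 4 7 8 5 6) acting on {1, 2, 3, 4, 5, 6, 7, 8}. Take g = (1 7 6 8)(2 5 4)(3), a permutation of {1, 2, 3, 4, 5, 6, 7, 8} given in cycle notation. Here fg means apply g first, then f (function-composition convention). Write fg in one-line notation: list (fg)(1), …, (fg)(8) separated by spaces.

8 6 4 1 7 5 3 2

(fg)(x) = f(g(x)). Computing each image: f(g(1)) = f(7) = 8, f(g(2)) = f(5) = 6, f(g(3)) = f(3) = 4, f(g(4)) = f(2) = 1, f(g(5)) = f(4) = 7, f(g(6)) = f(8) = 5, f(g(7)) = f(6) = 3, f(g(8)) = f(1) = 2.
Hence fg = [8 6 4 1 7 5 3 2].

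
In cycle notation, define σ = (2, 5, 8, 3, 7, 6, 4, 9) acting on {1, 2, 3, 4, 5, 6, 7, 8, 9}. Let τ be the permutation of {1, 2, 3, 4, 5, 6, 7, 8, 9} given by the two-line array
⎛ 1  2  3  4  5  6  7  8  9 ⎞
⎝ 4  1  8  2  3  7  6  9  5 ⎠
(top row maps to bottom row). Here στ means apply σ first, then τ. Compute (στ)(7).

7

First apply σ: σ(7) = 6, then τ(6) = 7. Thus (στ)(7) = 7.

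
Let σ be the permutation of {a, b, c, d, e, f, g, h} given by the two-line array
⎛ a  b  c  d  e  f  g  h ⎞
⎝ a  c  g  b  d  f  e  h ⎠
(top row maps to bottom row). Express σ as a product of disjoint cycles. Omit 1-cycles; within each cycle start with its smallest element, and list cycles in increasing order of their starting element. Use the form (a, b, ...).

From b: b → c → g → e → d → b, closing the cycle (b, c, g, e, d).
Continuing from each remaining unvisited element yields (b, c, g, e, d).

(b, c, g, e, d)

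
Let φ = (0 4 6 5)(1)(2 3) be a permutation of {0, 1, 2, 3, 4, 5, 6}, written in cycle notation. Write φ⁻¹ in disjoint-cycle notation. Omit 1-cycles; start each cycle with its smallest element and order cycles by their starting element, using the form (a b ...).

The inverse reverses each cycle.
After reversing and putting each cycle's least element first, φ⁻¹ = (0 5 6 4)(2 3).

(0 5 6 4)(2 3)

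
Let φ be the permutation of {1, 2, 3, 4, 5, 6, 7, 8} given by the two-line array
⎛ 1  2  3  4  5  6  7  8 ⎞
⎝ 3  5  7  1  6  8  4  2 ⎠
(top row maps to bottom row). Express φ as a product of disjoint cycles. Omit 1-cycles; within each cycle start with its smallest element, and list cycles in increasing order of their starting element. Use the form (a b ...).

Iterating φ from 1 gives 1 → 3 → 7 → 4 → 1; that is the 4-cycle (1 3 7 4).
Continuing from each remaining unvisited element yields (1 3 7 4)(2 5 6 8).

(1 3 7 4)(2 5 6 8)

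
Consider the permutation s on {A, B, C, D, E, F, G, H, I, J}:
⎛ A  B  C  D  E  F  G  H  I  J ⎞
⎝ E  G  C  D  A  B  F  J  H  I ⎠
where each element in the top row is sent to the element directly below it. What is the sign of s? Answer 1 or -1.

In disjoint-cycle form the cycle lengths are 3, 3, 2, 1, 1.
A cycle of length ℓ contributes ℓ−1 transpositions, so s is a product of 2 + 2 + 1 = 5 transpositions — odd.

-1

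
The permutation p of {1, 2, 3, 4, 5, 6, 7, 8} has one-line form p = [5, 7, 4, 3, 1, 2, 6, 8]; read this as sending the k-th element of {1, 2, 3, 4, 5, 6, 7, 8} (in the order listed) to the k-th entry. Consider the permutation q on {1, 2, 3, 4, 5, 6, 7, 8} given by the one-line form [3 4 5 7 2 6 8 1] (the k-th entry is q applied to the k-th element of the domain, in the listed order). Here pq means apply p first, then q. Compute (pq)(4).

(pq)(4) = q(p(4)). p(4) = 3, then q(3) = 5. So (pq)(4) = 5.

5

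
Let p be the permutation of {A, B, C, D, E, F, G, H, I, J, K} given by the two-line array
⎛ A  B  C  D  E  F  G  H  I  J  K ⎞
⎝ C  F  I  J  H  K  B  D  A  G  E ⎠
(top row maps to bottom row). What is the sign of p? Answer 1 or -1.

-1

In disjoint-cycle form the cycle lengths are 8, 3.
A cycle of length ℓ contributes ℓ−1 transpositions, so p is a product of 7 + 2 = 9 transpositions — odd.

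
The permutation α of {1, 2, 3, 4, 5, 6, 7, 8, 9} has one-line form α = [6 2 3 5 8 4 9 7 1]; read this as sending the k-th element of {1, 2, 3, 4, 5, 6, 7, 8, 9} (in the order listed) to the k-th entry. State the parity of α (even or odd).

even

In disjoint-cycle form the cycle lengths are 7, 1, 1.
A cycle of length ℓ contributes ℓ−1 transpositions, so α is a product of 6 transpositions — even.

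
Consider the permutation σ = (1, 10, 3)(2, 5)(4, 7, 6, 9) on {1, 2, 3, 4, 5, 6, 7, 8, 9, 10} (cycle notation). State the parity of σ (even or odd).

even

The cycle lengths are 4, 3, 2, 1.
A cycle is odd iff its length is even; σ has 2 even-length cycles, so sgn(σ) = (−1)^2 and σ is even.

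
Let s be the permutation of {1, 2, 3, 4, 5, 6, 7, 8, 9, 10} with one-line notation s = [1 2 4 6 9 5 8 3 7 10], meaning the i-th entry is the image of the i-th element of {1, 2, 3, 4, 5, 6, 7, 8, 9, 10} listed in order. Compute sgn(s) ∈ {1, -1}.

In disjoint-cycle form the cycle lengths are 7, 1, 1, 1.
A cycle of length ℓ contributes ℓ−1 transpositions, so s is a product of 6 transpositions — even.

1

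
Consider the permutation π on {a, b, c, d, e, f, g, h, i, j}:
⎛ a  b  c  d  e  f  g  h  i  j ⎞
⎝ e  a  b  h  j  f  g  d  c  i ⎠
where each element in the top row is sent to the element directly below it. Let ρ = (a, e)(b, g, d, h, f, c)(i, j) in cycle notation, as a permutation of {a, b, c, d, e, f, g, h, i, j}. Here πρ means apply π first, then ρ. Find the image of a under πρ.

First apply π: π(a) = e, then ρ(e) = a. Thus (πρ)(a) = a.

a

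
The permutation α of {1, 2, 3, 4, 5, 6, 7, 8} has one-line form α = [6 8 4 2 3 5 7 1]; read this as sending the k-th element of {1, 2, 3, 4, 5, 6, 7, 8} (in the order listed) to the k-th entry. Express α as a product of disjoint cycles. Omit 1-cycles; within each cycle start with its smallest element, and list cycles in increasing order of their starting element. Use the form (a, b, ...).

Start at 1 and follow images: 1 → 6 → 5 → 3 → 4 → 2 → 8 → 1, giving the cycle (1, 6, 5, 3, 4, 2, 8).
Repeating from the next unused element and collecting all non-trivial cycles gives (1, 6, 5, 3, 4, 2, 8).

(1, 6, 5, 3, 4, 2, 8)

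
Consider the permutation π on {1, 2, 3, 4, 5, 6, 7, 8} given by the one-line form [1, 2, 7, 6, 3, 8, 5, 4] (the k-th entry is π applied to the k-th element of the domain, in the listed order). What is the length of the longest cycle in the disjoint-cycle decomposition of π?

3

Decomposing into disjoint cycles gives (3 7 5)(4 6 8); the longest has length 3.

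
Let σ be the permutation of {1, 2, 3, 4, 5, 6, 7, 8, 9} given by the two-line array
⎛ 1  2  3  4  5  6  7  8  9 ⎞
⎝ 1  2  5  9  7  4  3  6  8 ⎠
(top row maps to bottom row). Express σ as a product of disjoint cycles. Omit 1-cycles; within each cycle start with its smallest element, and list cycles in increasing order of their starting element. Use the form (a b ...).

(3 5 7)(4 9 8 6)

From 3: 3 → 5 → 7 → 3, closing the cycle (3 5 7).
Continuing from each remaining unvisited element yields (3 5 7)(4 9 8 6).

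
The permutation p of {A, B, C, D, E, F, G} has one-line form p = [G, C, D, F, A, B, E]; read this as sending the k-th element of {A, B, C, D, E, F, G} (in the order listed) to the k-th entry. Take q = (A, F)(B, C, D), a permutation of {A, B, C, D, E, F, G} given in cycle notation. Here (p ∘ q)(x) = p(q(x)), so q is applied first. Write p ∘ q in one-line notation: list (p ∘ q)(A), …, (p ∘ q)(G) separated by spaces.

B D F C A G E

(p ∘ q)(x) = p(q(x)). Computing each image: p(q(A)) = p(F) = B, p(q(B)) = p(C) = D, p(q(C)) = p(D) = F, p(q(D)) = p(B) = C, p(q(E)) = p(E) = A, p(q(F)) = p(A) = G, p(q(G)) = p(G) = E.
Hence p ∘ q = [B D F C A G E].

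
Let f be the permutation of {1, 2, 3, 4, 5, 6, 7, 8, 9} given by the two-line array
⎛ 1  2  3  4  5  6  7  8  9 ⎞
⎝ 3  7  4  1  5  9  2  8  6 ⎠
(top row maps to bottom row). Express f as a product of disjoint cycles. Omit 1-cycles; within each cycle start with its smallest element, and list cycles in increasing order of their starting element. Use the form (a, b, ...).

(1, 3, 4)(2, 7)(6, 9)

Iterating f from 1 gives 1 → 3 → 4 → 1; that is the 3-cycle (1, 3, 4).
Repeating from the next unused element and collecting all non-trivial cycles gives (1, 3, 4)(2, 7)(6, 9).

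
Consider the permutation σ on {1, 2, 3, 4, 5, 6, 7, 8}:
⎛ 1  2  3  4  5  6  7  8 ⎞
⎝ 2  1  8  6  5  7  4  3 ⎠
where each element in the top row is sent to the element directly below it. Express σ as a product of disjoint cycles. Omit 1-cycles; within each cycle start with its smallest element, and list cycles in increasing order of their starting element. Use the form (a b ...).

Start at 1 and follow images: 1 → 2 → 1, giving the cycle (1 2).
Continuing from each remaining unvisited element yields (1 2)(3 8)(4 6 7).

(1 2)(3 8)(4 6 7)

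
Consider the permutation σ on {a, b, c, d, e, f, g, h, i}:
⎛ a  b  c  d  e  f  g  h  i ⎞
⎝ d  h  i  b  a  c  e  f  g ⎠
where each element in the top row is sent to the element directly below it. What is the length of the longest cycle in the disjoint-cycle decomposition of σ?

9

Decomposing into disjoint cycles gives (a d b h f c i g e); the longest has length 9.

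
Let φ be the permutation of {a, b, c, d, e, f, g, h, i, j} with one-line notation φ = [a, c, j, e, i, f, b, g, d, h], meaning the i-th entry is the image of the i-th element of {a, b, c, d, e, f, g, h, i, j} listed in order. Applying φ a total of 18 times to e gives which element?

Tracing e → i → … returns to e after 3 steps, so e lies in a 3-cycle (d e i).
On a 3-cycle, φ^3 is the identity, so φ^18 = φ^0 there (18 ≡ 0 mod 3).
So φ^18(e) = e.

e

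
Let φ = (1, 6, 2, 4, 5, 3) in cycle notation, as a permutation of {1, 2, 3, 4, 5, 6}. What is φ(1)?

6

1 appears in (1, 6, 2, 4, 5, 3); the next entry (wrapping around) is 6.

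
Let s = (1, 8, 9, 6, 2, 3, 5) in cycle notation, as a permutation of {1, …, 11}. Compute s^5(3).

3 lies in the 7-cycle (1, 8, 9, 6, 2, 3, 5).
Advancing 5 steps from 3: 3 → 5 → 1 → 8 → 9 → 6.

6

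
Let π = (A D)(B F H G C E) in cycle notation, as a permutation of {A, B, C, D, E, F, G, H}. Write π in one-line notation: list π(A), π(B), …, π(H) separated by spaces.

Image by image: A→D, B→F, C→E, D→A, E→B, F→H, G→C, H→G.
So the one-line form is D F E A B H C G.

D F E A B H C G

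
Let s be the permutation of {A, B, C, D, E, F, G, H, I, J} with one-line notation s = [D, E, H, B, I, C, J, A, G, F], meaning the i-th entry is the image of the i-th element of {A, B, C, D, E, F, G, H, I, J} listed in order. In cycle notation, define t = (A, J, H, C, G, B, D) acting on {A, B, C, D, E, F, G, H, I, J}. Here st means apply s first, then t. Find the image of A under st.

A

First apply s: s(A) = D, then t(D) = A. Thus (st)(A) = A.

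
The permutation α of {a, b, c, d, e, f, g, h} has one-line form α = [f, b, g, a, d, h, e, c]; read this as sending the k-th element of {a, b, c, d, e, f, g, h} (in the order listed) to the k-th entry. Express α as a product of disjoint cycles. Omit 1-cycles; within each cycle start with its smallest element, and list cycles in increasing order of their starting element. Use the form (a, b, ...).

(a, f, h, c, g, e, d)

Iterating α from a gives a → f → h → c → g → e → d → a; that is the 7-cycle (a, f, h, c, g, e, d).
Repeating from the next unused element and collecting all non-trivial cycles gives (a, f, h, c, g, e, d).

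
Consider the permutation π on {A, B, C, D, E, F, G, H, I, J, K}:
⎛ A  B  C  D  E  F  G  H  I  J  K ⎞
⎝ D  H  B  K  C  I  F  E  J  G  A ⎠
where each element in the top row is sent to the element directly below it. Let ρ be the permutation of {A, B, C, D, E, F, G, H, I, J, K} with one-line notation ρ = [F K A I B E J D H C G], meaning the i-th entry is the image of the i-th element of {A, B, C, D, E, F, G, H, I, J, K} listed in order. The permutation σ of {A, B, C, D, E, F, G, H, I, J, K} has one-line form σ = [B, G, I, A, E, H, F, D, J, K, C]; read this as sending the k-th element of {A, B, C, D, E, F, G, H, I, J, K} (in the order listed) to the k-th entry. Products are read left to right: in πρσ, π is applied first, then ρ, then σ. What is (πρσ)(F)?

D

Apply the permutations in order: π(F) = I, then ρ(I) = H, then σ(H) = D. So (πρσ)(F) = D.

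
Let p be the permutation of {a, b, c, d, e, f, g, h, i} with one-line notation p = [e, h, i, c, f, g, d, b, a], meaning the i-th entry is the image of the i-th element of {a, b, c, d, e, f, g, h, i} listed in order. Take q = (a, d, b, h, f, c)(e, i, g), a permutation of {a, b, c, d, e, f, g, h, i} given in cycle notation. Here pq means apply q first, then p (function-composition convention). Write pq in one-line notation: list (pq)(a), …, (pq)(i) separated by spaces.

For each element, apply q then p: a → d → c; b → h → b; c → a → e; d → b → h; e → i → a; f → c → i; g → e → f; h → f → g; i → g → d.
So pq in one-line form is c b e h a i f g d.

c b e h a i f g d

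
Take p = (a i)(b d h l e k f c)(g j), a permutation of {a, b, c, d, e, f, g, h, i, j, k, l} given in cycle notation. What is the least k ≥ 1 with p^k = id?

8

The disjoint cycles have lengths 8, 2, 2.
The order of p is the least common multiple of its cycle lengths: lcm(8, 2, 2) = 8.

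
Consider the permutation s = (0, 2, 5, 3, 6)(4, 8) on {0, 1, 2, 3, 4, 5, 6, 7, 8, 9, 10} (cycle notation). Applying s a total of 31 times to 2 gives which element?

2 lies in the 5-cycle (0, 2, 5, 3, 6).
On a 5-cycle, s^5 is the identity, so s^31 = s^1 there (31 ≡ 1 mod 5).
Stepping 1 place around the cycle: 2 → 5.

5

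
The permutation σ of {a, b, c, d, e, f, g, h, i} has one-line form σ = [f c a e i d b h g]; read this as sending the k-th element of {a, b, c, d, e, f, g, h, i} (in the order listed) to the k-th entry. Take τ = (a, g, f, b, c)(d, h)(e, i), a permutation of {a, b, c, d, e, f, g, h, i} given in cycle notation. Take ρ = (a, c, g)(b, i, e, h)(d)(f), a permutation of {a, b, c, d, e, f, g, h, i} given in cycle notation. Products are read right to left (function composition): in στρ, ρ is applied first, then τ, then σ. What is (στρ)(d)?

h

(στρ)(d) = σ(τ(ρ(d))). ρ(d) = d, then τ(d) = h, then σ(h) = h, so the result is h.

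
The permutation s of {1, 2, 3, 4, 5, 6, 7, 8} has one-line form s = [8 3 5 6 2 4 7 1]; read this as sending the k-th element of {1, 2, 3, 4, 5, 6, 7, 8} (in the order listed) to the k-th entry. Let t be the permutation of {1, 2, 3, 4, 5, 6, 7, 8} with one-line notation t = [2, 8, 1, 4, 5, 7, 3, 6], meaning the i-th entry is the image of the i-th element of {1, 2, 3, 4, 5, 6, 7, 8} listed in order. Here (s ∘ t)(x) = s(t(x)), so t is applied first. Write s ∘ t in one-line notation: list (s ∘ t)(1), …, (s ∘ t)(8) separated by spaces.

3 1 8 6 2 7 5 4

For each element, apply t then s: 1 → 2 → 3; 2 → 8 → 1; 3 → 1 → 8; 4 → 4 → 6; 5 → 5 → 2; 6 → 7 → 7; 7 → 3 → 5; 8 → 6 → 4.
Collecting the images, s ∘ t = [3 1 8 6 2 7 5 4].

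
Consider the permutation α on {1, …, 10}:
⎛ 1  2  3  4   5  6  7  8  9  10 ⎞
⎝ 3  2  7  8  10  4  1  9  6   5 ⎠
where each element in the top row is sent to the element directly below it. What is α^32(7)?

3

Tracing 7 → 1 → … returns to 7 after 3 steps, so 7 lies in a 3-cycle (1 3 7).
Powers repeat with period 3 on this cycle, and 32 mod 3 = 2, so α^32(7) = α^2(7).
Advancing 2 steps from 7: 7 → 1 → 3.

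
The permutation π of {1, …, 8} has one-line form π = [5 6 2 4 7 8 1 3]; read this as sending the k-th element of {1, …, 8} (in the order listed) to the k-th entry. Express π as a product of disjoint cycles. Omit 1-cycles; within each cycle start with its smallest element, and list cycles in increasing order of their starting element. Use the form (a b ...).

From 1: 1 → 5 → 7 → 1, closing the cycle (1 5 7).
Continuing from each remaining unvisited element yields (1 5 7)(2 6 8 3).

(1 5 7)(2 6 8 3)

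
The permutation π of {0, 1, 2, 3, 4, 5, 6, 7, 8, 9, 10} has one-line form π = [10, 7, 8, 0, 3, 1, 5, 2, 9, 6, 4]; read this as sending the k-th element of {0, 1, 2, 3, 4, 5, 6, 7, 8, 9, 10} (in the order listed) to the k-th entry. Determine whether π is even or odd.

In disjoint-cycle form the cycle lengths are 7, 4.
A cycle is odd iff its length is even; π has 1 even-length cycle, so sgn(π) = (−1)^1 and π is odd.

odd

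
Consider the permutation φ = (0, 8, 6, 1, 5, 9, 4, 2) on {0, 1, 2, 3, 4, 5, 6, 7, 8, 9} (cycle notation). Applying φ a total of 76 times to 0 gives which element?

5

0 lies in the 8-cycle (0, 8, 6, 1, 5, 9, 4, 2).
Powers repeat with period 8 on this cycle, and 76 mod 8 = 4, so φ^76(0) = φ^4(0).
Advancing 4 steps from 0: 0 → 8 → 6 → 1 → 5.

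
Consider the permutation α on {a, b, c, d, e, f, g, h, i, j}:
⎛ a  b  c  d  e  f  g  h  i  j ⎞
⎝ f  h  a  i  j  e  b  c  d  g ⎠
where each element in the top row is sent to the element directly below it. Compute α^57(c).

a

Tracing c → a → … returns to c after 8 steps, so c lies in an 8-cycle (a f e j g b h c).
On an 8-cycle, α^8 is the identity, so α^57 = α^1 there (57 ≡ 1 mod 8).
Advancing 1 step from c: c → a.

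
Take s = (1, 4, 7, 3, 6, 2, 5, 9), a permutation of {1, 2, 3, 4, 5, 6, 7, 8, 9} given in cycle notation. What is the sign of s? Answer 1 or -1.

-1

The cycle lengths are 8, 1.
A cycle of length ℓ contributes ℓ−1 transpositions, so s is a product of 7 transpositions — odd.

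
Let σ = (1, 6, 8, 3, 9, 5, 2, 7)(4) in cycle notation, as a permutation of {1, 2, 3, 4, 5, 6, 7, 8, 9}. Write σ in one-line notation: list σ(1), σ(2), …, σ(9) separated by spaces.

6 7 9 4 2 8 1 3 5

Image by image: 1→6, 2→7, 3→9, 4→4, 5→2, 6→8, 7→1, 8→3, 9→5.
Listing these in domain order gives 6 7 9 4 2 8 1 3 5.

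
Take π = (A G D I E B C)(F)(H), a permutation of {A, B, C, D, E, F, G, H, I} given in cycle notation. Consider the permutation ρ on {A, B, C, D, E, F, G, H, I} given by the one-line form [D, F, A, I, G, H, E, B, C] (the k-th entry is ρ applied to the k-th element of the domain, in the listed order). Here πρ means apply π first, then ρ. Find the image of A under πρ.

E

First apply π: π(A) = G, then ρ(G) = E. Thus (πρ)(A) = E.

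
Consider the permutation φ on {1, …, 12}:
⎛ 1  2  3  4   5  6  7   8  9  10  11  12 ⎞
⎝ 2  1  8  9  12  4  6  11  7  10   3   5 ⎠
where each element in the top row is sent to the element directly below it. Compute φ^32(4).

Tracing 4 → 9 → … returns to 4 after 4 steps, so 4 lies in a 4-cycle (4, 9, 7, 6).
On a 4-cycle, φ^4 is the identity, so φ^32 = φ^0 there (32 ≡ 0 mod 4).
So φ^32(4) = 4.

4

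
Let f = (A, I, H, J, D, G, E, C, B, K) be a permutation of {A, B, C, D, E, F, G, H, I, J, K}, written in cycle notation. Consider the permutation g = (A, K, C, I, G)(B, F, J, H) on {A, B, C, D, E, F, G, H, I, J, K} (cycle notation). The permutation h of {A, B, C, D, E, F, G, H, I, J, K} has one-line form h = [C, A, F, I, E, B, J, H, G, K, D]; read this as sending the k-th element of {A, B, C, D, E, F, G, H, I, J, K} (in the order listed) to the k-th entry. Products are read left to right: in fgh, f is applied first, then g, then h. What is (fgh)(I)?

(fgh)(I) = h(g(f(I))). f(I) = H, then g(H) = B, then h(B) = A, so the result is A.

A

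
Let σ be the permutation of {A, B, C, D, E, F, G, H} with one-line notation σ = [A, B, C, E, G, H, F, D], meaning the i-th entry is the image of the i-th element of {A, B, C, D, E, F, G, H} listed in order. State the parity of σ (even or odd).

In disjoint-cycle form the cycle lengths are 5, 1, 1, 1.
A cycle is odd iff its length is even; σ has 0 even-length cycles, so sgn(σ) = (−1)^0 and σ is even.

even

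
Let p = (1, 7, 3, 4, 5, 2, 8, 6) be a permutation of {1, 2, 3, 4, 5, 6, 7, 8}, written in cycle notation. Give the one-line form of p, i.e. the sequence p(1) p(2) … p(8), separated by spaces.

7 8 4 5 2 1 3 6

Each element maps to the next entry in its cycle (wrapping to the front): 1→7, 2→8, 3→4, 4→5, 5→2, 6→1, 7→3, 8→6.
Listing these in domain order gives 7 8 4 5 2 1 3 6.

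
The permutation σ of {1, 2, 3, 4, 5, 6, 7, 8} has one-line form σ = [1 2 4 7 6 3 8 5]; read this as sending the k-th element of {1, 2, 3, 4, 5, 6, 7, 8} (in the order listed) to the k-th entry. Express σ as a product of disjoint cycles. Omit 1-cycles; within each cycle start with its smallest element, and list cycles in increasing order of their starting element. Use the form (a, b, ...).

(3, 4, 7, 8, 5, 6)

Iterating σ from 3 gives 3 → 4 → 7 → 8 → 5 → 6 → 3; that is the 6-cycle (3, 4, 7, 8, 5, 6).
Repeating from the next unused element and collecting all non-trivial cycles gives (3, 4, 7, 8, 5, 6).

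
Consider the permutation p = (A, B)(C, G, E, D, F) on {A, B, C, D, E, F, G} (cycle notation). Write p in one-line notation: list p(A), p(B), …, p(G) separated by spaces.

B A G F D C E

Each element maps to the next entry in its cycle (wrapping to the front): A→B, B→A, C→G, D→F, E→D, F→C, G→E.
Listing these in domain order gives B A G F D C E.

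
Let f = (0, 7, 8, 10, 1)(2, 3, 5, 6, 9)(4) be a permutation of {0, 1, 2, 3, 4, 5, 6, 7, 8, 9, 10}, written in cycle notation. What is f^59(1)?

10

1 lies in the 5-cycle (0, 7, 8, 10, 1).
Powers repeat with period 5 on this cycle, and 59 mod 5 = 4, so f^59(1) = f^4(1).
Advancing 4 steps from 1: 1 → 0 → 7 → 8 → 10.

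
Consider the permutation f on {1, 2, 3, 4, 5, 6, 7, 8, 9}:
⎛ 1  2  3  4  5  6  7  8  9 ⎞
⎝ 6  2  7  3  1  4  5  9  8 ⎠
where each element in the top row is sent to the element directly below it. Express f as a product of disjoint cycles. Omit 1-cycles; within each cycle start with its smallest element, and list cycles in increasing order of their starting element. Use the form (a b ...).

From 1: 1 → 6 → 4 → 3 → 7 → 5 → 1, closing the cycle (1 6 4 3 7 5).
Repeating from the next unused element and collecting all non-trivial cycles gives (1 6 4 3 7 5)(8 9).

(1 6 4 3 7 5)(8 9)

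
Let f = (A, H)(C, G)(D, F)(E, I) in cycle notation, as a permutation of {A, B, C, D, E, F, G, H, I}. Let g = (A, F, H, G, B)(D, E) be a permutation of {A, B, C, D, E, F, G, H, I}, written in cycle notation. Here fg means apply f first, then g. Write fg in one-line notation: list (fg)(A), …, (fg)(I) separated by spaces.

Chase each element through f then g: A → H → G; B → B → A; C → G → B; D → F → H; E → I → I; F → D → E; G → C → C; H → A → F; I → E → D.
Collecting the images, fg = [G A B H I E C F D].

G A B H I E C F D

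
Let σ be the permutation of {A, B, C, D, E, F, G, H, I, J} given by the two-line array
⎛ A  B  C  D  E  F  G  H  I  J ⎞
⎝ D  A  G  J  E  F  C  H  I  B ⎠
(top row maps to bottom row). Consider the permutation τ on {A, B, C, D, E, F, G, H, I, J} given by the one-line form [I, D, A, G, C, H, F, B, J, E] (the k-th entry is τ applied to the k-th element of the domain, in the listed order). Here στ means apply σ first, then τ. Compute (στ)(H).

B

First apply σ: σ(H) = H, then τ(H) = B. Thus (στ)(H) = B.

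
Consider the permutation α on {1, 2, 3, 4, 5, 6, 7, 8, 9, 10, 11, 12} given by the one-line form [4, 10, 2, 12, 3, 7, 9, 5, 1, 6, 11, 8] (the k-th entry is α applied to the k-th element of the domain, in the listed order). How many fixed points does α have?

1

The fixed points (elements with α(x) = x) are {11}, so there is 1.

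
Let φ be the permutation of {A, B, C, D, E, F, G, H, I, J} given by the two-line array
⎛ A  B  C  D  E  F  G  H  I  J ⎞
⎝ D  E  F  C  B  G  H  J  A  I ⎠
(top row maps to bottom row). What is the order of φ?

The disjoint-cycle form of φ has cycle lengths 8, 2.
Since disjoint cycles commute, ord(φ) = lcm(8, 2) = 8.

8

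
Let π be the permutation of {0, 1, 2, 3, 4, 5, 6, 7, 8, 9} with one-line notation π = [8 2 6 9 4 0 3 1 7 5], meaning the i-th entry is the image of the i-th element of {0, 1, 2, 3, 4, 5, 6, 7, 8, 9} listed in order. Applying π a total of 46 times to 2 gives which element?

Tracing 2 → 6 → … returns to 2 after 9 steps, so 2 lies in a 9-cycle (0, 8, 7, 1, 2, 6, 3, 9, 5).
Powers repeat with period 9 on this cycle, and 46 mod 9 = 1, so π^46(2) = π^1(2).
Stepping 1 place around the cycle: 2 → 6.

6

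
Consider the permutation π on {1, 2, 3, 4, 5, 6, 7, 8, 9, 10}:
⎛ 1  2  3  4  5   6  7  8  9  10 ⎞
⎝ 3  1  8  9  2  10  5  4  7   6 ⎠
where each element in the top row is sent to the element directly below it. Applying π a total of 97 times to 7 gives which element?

5

Tracing 7 → 5 → … returns to 7 after 8 steps, so 7 lies in an 8-cycle (1 3 8 4 9 7 5 2).
On an 8-cycle, π^8 is the identity, so π^97 = π^1 there (97 ≡ 1 mod 8).
Advancing 1 step from 7: 7 → 5.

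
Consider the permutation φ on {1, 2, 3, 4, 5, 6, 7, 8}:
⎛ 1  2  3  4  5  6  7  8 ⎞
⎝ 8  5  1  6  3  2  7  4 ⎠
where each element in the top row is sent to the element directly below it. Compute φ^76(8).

1

Tracing 8 → 4 → … returns to 8 after 7 steps, so 8 lies in a 7-cycle (1, 8, 4, 6, 2, 5, 3).
On a 7-cycle, φ^7 is the identity, so φ^76 = φ^6 there (76 ≡ 6 mod 7).
Advancing 6 steps from 8: 8 → 4 → 6 → 2 → 5 → 3 → 1.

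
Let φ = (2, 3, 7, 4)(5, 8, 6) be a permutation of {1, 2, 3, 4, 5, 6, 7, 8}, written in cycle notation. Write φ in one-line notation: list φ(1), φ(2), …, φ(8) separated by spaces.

1 3 7 2 8 5 4 6

Reading each image from the cycles: 1→1, 2→3, 3→7, 4→2, 5→8, 6→5, 7→4, 8→6.
So the one-line form is 1 3 7 2 8 5 4 6.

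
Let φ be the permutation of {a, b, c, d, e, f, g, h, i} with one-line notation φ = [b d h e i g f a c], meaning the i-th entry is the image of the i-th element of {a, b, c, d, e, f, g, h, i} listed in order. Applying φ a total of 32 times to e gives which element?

a

Tracing e → i → … returns to e after 7 steps, so e lies in a 7-cycle (a b d e i c h).
On a 7-cycle, φ^7 is the identity, so φ^32 = φ^4 there (32 ≡ 4 mod 7).
Stepping 4 places around the cycle: e → i → c → h → a.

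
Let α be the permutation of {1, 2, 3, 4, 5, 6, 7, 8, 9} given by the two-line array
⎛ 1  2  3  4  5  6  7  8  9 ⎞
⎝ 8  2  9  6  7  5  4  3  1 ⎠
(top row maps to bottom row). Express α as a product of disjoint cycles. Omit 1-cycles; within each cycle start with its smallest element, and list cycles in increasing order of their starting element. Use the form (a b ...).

Start at 1 and follow images: 1 → 8 → 3 → 9 → 1, giving the cycle (1 8 3 9).
Continuing from each remaining unvisited element yields (1 8 3 9)(4 6 5 7).

(1 8 3 9)(4 6 5 7)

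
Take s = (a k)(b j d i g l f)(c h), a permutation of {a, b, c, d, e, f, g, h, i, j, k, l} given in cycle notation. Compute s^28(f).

f

f lies in the 7-cycle (b j d i g l f).
Since the cycle has length 7, s^28 acts on it the same as s^0 (28 mod 7 = 0).
So s^28(f) = f.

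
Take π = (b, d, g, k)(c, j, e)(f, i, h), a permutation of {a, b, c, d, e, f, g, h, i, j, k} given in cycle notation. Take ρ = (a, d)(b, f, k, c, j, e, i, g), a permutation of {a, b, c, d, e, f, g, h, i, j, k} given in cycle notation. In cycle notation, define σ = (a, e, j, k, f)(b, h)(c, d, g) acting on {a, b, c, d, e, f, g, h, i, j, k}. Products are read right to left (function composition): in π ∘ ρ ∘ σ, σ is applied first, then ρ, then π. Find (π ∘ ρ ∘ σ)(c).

(π ∘ ρ ∘ σ)(c) = π(ρ(σ(c))). σ(c) = d, then ρ(d) = a, then π(a) = a, so the result is a.

a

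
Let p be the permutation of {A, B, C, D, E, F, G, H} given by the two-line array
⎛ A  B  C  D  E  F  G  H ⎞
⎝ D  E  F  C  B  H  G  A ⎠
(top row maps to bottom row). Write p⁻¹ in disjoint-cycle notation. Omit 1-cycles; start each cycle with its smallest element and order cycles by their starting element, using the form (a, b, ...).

(A, H, F, C, D)(B, E)

First write p in disjoint cycles: (A, D, C, F, H)(B, E).
The inverse reverses every cycle; in canonical form, p⁻¹ = (A, H, F, C, D)(B, E).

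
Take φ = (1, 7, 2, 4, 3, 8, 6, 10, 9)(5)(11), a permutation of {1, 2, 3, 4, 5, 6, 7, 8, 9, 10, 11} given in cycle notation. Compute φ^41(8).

8 lies in the 9-cycle (1, 7, 2, 4, 3, 8, 6, 10, 9).
Since the cycle has length 9, φ^41 acts on it the same as φ^5 (41 mod 9 = 5).
Stepping 5 places around the cycle: 8 → 6 → 10 → 9 → 1 → 7.

7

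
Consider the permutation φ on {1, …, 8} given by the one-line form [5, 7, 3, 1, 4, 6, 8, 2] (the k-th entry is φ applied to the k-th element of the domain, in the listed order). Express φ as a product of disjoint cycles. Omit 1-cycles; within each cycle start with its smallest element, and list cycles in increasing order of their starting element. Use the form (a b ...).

Start at 1 and follow images: 1 → 5 → 4 → 1, giving the cycle (1 5 4).
Repeating from the next unused element and collecting all non-trivial cycles gives (1 5 4)(2 7 8).

(1 5 4)(2 7 8)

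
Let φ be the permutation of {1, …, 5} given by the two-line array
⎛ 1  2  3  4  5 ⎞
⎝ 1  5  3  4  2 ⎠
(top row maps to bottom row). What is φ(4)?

4

The entry below 4 in the array is 4, so φ(4) = 4.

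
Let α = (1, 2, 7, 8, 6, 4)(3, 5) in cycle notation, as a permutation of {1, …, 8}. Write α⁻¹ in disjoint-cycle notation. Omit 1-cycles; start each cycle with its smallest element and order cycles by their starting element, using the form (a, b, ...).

If α sends a → b within a cycle, α⁻¹ sends b → a; equivalently, reverse each cycle.
After reversing and putting each cycle's least element first, α⁻¹ = (1, 4, 6, 8, 7, 2)(3, 5).

(1, 4, 6, 8, 7, 2)(3, 5)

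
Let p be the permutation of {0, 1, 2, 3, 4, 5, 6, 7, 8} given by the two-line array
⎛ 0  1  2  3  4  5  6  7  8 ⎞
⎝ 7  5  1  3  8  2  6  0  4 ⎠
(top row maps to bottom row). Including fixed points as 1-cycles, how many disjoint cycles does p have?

The cycle decomposition is (0 7)(1 5 2)(3)(4 8)(6), which has 5 cycles (counting 1-cycles).

5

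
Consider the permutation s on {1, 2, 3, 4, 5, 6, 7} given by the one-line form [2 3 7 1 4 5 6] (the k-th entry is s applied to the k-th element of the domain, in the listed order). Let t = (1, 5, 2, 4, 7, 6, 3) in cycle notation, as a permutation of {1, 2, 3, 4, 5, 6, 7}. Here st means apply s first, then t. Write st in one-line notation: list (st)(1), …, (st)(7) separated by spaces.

(st)(x) = t(s(x)). Computing each image: t(s(1)) = t(2) = 4, t(s(2)) = t(3) = 1, t(s(3)) = t(7) = 6, t(s(4)) = t(1) = 5, t(s(5)) = t(4) = 7, t(s(6)) = t(5) = 2, t(s(7)) = t(6) = 3.
Hence st = [4 1 6 5 7 2 3].

4 1 6 5 7 2 3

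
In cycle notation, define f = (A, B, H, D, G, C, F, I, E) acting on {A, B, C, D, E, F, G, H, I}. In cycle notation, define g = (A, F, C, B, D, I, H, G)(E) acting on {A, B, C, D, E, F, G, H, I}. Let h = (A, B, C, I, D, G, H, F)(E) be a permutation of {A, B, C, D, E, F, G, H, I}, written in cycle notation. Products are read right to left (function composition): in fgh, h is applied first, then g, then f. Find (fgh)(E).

Chase E: h(E) = E; g(E) = E; f(E) = A. Hence (fgh)(E) = A.

A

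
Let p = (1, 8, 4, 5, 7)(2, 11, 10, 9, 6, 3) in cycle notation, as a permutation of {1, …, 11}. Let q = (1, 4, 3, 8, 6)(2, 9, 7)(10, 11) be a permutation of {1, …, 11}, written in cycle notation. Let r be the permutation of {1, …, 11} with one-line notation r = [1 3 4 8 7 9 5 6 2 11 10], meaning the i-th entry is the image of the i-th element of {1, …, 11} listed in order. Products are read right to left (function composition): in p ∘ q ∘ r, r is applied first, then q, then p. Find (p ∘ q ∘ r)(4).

Apply the permutations in order: r(4) = 8, then q(8) = 6, then p(6) = 3. So (p ∘ q ∘ r)(4) = 3.

3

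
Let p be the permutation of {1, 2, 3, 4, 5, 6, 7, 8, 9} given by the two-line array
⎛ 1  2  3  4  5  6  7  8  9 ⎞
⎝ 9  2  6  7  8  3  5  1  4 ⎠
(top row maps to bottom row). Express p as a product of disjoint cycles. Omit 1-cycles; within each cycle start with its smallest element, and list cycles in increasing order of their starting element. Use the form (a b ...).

From 1: 1 → 9 → 4 → 7 → 5 → 8 → 1, closing the cycle (1 9 4 7 5 8).
Repeating from the next unused element and collecting all non-trivial cycles gives (1 9 4 7 5 8)(3 6).

(1 9 4 7 5 8)(3 6)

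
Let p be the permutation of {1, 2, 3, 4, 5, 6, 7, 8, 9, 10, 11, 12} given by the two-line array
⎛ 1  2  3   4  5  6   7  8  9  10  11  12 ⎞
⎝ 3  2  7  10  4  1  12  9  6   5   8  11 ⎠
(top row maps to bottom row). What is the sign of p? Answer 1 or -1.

In disjoint-cycle form the cycle lengths are 8, 3, 1.
A cycle is odd iff its length is even; p has 1 even-length cycle, so sgn(p) = (−1)^1 and p is odd.

-1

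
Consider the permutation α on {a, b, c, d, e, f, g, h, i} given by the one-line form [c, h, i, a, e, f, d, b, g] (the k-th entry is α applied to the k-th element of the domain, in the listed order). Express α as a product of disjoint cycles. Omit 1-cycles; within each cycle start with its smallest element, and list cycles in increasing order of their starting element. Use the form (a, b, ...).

(a, c, i, g, d)(b, h)

Start at a and follow images: a → c → i → g → d → a, giving the cycle (a, c, i, g, d).
Repeating from the next unused element and collecting all non-trivial cycles gives (a, c, i, g, d)(b, h).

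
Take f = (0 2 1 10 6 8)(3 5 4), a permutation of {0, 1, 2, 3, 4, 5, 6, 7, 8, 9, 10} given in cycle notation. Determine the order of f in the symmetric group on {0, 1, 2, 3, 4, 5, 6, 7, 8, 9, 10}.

The disjoint cycles have lengths 6, 3, 1, 1.
Since disjoint cycles commute, ord(f) = lcm(6, 3) = 6.

6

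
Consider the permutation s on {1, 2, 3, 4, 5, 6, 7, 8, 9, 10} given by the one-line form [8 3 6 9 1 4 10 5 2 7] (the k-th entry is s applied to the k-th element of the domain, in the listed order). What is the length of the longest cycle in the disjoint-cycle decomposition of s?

Decomposing into disjoint cycles gives (1 8 5)(2 3 6 4 9)(7 10); the longest has length 5.

5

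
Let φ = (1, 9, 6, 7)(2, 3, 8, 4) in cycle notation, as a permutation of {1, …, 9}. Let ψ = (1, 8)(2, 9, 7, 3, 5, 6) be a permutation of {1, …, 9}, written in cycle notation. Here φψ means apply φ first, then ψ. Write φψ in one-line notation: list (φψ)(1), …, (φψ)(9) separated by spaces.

(φψ)(x) = ψ(φ(x)). Computing each image: ψ(φ(1)) = ψ(9) = 7, ψ(φ(2)) = ψ(3) = 5, ψ(φ(3)) = ψ(8) = 1, ψ(φ(4)) = ψ(2) = 9, ψ(φ(5)) = ψ(5) = 6, ψ(φ(6)) = ψ(7) = 3, ψ(φ(7)) = ψ(1) = 8, ψ(φ(8)) = ψ(4) = 4, ψ(φ(9)) = ψ(6) = 2.
Hence φψ = [7 5 1 9 6 3 8 4 2].

7 5 1 9 6 3 8 4 2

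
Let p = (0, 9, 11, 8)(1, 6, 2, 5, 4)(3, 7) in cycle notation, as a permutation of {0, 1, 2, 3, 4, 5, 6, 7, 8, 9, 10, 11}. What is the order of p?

The disjoint cycles have lengths 5, 4, 2, 1.
The order of p is the least common multiple of its cycle lengths: lcm(5, 4, 2) = 20.

20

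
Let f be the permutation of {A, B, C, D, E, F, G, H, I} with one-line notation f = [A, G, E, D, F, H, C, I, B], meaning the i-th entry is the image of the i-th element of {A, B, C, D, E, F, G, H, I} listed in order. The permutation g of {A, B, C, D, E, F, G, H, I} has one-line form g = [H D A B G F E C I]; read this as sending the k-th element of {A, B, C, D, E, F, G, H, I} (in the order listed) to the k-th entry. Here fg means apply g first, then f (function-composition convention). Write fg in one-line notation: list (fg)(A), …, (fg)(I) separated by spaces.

I D A G C H F E B

(fg)(x) = f(g(x)). Computing each image: f(g(A)) = f(H) = I, f(g(B)) = f(D) = D, f(g(C)) = f(A) = A, f(g(D)) = f(B) = G, f(g(E)) = f(G) = C, f(g(F)) = f(F) = H, f(g(G)) = f(E) = F, f(g(H)) = f(C) = E, f(g(I)) = f(I) = B.
Hence fg = [I D A G C H F E B].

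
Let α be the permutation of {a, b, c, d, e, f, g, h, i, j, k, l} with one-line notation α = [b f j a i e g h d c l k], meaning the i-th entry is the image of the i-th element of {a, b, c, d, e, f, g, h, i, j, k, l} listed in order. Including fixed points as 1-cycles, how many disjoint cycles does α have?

5

The cycle decomposition is (a, b, f, e, i, d)(c, j)(g)(h)(k, l), which has 5 cycles (counting 1-cycles).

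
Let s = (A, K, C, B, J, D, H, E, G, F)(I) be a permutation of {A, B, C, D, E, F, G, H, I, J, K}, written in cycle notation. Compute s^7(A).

A lies in the 10-cycle (A, K, C, B, J, D, H, E, G, F).
Advancing 7 steps from A: A → K → C → B → J → D → H → E.

E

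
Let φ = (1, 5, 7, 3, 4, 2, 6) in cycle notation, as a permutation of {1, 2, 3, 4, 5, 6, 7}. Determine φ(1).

5

Within (1, 5, 7, 3, 4, 2, 6), 1 ↦ 5.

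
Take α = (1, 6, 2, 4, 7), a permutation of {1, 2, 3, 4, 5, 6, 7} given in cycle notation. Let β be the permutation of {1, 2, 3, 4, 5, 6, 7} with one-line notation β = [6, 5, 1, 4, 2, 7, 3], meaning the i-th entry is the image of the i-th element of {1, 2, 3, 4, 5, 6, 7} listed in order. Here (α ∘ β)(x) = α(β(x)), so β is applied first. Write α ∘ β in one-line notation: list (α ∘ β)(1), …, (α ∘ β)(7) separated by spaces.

2 5 6 7 4 1 3

(α ∘ β)(x) = α(β(x)). Computing each image: α(β(1)) = α(6) = 2, α(β(2)) = α(5) = 5, α(β(3)) = α(1) = 6, α(β(4)) = α(4) = 7, α(β(5)) = α(2) = 4, α(β(6)) = α(7) = 1, α(β(7)) = α(3) = 3.
Hence α ∘ β = [2 5 6 7 4 1 3].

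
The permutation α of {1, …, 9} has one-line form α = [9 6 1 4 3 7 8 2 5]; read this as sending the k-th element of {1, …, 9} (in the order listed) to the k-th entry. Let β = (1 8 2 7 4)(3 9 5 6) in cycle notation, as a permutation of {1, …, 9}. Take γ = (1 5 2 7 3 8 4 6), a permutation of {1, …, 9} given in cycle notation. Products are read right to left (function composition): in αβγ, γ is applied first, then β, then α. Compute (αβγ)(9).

(αβγ)(9) = α(β(γ(9))). γ(9) = 9, then β(9) = 5, then α(5) = 3, so the result is 3.

3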